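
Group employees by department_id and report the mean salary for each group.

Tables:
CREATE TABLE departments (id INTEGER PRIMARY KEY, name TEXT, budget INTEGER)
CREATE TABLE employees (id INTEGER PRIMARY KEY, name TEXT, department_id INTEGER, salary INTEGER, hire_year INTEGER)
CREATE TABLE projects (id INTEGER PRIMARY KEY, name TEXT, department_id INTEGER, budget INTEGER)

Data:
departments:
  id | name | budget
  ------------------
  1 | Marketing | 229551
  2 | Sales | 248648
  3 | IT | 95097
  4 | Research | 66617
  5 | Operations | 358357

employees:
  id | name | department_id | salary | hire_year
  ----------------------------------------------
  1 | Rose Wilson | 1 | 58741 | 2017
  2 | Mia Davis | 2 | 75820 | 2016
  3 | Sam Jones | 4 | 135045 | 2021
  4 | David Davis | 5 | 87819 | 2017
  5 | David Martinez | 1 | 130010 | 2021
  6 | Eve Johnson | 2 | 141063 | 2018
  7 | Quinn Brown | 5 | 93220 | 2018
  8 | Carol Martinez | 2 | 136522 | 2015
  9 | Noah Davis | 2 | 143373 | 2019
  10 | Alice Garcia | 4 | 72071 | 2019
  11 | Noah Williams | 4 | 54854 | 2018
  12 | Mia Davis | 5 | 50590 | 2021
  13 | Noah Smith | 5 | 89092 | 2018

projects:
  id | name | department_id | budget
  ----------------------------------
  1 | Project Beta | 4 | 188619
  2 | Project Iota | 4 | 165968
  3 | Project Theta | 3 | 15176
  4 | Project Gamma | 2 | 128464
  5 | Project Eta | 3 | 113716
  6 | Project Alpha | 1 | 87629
SELECT department_id, AVG(salary) AS avg_salary FROM employees GROUP BY department_id

Execution result:
department_id | avg_salary
1 | 94375.50
2 | 124194.50
4 | 87323.33
5 | 80180.25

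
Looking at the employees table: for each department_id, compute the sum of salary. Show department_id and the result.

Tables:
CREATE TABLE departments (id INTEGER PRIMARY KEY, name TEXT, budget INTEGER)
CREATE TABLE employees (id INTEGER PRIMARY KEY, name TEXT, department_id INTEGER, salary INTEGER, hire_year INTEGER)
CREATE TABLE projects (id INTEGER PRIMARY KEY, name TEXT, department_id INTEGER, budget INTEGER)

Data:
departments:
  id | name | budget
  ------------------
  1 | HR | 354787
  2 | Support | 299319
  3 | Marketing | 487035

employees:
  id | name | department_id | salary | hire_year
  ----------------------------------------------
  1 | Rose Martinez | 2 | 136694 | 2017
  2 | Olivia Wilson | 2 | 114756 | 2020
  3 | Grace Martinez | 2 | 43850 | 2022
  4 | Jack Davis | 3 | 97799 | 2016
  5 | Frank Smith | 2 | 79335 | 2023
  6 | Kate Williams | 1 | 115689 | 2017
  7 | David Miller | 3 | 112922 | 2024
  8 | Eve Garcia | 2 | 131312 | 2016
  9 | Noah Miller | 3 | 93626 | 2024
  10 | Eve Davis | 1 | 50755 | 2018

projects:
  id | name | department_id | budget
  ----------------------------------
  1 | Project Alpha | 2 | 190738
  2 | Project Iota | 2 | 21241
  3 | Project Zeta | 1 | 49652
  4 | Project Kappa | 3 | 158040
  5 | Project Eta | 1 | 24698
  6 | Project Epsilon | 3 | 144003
SELECT department_id, SUM(salary) AS sum_salary FROM employees GROUP BY department_id

Execution result:
department_id | sum_salary
1 | 166444
2 | 505947
3 | 304347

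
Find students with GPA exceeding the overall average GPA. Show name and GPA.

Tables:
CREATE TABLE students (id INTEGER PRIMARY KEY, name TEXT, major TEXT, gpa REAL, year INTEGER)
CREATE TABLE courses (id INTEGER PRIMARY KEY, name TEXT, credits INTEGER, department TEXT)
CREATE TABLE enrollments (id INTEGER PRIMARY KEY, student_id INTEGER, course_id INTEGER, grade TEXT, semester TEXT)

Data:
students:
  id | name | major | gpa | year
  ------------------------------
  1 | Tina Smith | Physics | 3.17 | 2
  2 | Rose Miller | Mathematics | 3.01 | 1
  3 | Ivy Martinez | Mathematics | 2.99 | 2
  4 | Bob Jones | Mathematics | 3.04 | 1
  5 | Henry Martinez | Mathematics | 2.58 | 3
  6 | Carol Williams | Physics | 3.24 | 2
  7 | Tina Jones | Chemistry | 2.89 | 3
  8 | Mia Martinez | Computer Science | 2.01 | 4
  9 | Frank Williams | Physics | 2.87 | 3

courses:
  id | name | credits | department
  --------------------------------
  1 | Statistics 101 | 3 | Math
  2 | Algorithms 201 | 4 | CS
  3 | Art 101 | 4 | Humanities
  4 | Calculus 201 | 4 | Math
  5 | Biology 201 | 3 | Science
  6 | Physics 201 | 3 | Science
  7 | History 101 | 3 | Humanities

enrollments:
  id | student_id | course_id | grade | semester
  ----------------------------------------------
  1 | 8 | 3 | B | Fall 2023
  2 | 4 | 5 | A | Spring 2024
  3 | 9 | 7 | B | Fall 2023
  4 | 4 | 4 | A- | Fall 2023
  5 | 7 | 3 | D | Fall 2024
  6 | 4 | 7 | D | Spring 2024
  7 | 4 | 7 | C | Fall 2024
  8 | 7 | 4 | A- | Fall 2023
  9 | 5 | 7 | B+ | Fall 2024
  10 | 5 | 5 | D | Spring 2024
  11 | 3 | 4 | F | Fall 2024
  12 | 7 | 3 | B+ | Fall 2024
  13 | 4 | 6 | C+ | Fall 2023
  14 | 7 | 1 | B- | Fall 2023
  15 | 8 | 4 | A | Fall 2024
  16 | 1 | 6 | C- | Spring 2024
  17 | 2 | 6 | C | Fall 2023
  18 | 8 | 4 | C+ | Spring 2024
SELECT name, gpa FROM students WHERE gpa > (SELECT AVG(gpa) FROM students)

Execution result:
name | gpa
Tina Smith | 3.17
Rose Miller | 3.01
Ivy Martinez | 2.99
Bob Jones | 3.04
Carol Williams | 3.24
Tina Jones | 2.89
Frank Williams | 2.87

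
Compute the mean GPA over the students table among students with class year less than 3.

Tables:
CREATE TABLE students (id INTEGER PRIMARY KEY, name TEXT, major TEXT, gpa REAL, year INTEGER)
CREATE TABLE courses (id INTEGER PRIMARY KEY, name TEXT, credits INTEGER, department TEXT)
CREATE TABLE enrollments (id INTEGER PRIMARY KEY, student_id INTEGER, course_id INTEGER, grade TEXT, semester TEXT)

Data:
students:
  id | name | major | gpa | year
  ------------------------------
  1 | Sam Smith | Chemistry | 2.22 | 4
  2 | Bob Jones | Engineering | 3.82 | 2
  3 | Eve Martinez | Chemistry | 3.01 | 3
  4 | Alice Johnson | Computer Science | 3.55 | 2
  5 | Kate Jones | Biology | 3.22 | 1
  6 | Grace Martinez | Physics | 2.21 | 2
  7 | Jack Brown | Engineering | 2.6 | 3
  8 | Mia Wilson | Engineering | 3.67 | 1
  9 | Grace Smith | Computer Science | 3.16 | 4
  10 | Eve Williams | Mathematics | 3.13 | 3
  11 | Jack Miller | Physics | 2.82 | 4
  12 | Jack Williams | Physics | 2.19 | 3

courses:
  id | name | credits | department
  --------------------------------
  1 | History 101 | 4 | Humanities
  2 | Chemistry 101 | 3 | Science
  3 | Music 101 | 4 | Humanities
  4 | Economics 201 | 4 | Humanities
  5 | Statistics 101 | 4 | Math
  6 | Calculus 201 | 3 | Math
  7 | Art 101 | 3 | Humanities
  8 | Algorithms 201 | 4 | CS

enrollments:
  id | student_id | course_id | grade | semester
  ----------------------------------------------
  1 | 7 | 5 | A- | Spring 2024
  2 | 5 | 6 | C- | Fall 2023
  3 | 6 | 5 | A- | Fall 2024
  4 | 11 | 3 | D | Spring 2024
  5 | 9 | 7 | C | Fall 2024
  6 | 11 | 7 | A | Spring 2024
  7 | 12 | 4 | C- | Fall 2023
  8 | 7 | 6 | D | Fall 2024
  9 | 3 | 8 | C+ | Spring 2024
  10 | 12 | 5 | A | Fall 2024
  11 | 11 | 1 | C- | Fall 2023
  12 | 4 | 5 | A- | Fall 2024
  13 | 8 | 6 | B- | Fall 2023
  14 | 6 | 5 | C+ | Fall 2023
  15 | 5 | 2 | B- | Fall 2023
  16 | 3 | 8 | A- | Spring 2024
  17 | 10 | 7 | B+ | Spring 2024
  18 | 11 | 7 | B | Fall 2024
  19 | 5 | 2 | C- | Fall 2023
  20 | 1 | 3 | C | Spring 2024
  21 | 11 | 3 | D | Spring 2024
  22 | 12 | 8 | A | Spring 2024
SELECT AVG(gpa) FROM students WHERE year < 3

Execution result:
3.29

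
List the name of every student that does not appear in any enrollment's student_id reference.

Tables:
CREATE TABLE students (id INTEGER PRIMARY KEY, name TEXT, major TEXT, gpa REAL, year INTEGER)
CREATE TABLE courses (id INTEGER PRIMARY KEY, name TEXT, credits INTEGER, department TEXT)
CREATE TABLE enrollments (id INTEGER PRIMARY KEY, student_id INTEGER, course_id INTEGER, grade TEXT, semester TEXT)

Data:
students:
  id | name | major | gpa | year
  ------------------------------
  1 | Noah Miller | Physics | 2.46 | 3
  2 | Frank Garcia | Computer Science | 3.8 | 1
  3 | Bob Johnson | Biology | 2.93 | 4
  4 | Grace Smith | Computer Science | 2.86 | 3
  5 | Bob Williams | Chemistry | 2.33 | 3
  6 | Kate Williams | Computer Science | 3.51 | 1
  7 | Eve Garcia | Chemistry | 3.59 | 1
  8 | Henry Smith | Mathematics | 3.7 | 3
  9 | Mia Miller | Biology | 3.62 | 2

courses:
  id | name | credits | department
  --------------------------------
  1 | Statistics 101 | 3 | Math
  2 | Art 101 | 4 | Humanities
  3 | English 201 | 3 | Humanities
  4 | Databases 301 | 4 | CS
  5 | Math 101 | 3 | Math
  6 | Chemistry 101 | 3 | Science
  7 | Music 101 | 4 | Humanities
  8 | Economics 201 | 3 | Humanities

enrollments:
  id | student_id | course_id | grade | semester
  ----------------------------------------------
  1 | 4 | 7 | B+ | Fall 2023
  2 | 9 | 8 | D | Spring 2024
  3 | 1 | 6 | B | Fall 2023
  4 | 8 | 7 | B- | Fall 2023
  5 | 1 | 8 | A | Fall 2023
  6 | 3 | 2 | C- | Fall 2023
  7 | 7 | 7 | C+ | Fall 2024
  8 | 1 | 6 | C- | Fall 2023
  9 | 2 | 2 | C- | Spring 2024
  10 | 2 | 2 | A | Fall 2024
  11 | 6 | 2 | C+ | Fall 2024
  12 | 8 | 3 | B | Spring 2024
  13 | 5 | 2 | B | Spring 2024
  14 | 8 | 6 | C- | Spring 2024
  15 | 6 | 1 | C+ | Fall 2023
SELECT p.name FROM students p LEFT JOIN enrollments c ON c.student_id = p.id WHERE c.id IS NULL

Execution result:
(no rows)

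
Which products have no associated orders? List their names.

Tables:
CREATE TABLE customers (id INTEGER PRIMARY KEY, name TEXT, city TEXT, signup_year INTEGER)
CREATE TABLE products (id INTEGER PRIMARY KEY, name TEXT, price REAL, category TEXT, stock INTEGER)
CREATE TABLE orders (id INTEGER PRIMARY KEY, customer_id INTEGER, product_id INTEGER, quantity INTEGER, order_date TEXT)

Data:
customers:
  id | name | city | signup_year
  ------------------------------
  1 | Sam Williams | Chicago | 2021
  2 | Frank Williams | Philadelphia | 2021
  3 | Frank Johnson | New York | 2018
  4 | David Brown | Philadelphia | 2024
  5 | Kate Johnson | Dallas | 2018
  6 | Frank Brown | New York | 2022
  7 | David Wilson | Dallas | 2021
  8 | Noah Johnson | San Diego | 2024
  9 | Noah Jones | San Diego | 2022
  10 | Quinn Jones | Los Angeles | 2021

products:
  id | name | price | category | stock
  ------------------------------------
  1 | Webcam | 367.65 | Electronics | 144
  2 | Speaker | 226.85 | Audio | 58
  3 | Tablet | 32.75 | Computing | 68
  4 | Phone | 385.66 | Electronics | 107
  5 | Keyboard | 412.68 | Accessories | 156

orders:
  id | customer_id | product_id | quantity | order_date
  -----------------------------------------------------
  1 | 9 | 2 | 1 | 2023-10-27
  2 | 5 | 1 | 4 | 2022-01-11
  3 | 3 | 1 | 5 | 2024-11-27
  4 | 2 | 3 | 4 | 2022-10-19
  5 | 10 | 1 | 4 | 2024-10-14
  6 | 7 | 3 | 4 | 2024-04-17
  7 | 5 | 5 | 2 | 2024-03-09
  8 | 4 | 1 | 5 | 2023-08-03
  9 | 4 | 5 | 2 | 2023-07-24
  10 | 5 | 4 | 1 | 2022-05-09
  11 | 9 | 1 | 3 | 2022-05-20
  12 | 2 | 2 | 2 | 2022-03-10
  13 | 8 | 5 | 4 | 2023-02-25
SELECT p.name FROM products p LEFT JOIN orders c ON c.product_id = p.id WHERE c.id IS NULL

Execution result:
(no rows)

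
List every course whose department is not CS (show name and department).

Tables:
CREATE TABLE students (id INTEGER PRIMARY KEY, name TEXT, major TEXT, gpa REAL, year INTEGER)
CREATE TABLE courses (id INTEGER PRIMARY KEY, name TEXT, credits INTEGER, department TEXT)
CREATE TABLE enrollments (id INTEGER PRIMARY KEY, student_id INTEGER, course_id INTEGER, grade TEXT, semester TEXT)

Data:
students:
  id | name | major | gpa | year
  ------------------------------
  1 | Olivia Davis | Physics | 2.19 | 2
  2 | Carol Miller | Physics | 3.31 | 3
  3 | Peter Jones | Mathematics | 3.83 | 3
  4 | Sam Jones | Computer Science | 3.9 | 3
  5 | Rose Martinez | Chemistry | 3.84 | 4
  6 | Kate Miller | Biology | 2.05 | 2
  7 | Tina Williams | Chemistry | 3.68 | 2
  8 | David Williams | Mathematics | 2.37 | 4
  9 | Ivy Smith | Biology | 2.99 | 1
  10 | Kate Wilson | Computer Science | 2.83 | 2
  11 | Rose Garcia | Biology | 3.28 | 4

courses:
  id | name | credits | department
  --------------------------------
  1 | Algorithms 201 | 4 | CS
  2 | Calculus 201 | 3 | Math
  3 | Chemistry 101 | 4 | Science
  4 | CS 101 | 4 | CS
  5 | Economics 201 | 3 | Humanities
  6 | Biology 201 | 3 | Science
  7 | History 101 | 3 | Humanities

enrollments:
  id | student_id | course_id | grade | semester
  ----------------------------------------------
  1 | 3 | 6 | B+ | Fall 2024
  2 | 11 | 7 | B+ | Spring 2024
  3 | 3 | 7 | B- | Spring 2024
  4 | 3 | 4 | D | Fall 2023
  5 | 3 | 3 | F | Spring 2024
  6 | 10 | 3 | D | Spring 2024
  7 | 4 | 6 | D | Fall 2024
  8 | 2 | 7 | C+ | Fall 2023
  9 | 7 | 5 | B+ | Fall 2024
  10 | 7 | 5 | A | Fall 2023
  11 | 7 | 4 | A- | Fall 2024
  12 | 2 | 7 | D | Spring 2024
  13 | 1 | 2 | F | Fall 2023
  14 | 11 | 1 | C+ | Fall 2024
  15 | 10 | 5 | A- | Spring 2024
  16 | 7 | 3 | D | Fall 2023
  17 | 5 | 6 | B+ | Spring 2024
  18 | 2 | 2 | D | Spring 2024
SELECT name, department FROM courses WHERE department <> 'CS'

Execution result:
name | department
Calculus 201 | Math
Chemistry 101 | Science
Economics 201 | Humanities
Biology 201 | Science
History 101 | Humanities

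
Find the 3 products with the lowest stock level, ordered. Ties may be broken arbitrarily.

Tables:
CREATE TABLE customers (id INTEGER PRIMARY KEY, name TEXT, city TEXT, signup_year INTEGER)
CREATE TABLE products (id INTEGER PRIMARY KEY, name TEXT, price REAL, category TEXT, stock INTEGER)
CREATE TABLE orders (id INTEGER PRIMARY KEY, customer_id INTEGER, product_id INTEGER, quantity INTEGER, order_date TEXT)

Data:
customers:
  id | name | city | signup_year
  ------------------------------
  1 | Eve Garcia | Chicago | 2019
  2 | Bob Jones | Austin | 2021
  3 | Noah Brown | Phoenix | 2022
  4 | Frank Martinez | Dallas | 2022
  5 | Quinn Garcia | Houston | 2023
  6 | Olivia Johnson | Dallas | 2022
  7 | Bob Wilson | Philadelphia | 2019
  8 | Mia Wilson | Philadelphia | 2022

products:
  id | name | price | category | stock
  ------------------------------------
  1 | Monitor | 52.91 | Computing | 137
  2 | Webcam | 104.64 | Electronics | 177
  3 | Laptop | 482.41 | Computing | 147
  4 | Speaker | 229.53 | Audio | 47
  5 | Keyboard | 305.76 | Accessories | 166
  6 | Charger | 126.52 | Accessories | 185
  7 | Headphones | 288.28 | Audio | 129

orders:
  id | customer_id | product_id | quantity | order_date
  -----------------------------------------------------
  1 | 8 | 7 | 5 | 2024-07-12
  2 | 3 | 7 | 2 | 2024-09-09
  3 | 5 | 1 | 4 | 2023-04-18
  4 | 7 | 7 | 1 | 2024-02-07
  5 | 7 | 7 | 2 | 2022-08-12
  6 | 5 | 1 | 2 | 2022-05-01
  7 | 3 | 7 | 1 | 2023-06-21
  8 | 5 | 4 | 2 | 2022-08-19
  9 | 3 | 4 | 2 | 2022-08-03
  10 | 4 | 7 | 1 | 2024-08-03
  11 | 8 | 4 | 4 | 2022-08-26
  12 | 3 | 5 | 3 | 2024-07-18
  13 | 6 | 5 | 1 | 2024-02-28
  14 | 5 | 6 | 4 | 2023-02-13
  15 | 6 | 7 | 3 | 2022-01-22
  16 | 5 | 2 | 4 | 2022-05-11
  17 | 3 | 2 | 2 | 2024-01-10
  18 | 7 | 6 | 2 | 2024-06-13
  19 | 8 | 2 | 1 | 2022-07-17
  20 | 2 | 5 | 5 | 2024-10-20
SELECT name, stock FROM products ORDER BY stock ASC LIMIT 3

Execution result:
name | stock
Speaker | 47
Headphones | 129
Monitor | 137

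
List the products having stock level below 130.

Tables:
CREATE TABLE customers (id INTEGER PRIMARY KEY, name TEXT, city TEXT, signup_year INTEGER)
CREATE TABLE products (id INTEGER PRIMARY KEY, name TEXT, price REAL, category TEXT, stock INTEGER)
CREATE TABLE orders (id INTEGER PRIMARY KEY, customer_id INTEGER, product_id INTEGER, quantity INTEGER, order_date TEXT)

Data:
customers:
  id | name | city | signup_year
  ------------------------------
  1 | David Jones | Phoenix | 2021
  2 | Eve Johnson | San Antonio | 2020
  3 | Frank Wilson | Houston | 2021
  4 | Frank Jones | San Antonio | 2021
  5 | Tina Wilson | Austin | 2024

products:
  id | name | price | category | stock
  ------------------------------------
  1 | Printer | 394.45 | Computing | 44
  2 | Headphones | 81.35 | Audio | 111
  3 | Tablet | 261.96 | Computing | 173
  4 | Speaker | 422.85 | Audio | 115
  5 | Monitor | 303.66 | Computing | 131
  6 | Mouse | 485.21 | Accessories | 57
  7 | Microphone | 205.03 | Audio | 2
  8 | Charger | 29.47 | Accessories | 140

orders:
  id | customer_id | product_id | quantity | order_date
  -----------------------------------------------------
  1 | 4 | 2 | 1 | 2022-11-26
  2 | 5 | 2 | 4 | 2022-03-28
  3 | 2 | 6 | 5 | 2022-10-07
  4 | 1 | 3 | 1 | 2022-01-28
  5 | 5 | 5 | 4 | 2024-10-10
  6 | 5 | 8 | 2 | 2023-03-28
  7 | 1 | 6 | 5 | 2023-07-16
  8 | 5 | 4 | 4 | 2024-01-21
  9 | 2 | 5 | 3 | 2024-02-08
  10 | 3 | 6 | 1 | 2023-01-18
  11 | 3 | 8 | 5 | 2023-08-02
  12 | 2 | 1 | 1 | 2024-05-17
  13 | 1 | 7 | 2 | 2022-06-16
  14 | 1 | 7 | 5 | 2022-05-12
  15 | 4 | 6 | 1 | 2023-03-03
SELECT name, stock FROM products WHERE stock < 130

Execution result:
name | stock
Printer | 44
Headphones | 111
Speaker | 115
Mouse | 57
Microphone | 2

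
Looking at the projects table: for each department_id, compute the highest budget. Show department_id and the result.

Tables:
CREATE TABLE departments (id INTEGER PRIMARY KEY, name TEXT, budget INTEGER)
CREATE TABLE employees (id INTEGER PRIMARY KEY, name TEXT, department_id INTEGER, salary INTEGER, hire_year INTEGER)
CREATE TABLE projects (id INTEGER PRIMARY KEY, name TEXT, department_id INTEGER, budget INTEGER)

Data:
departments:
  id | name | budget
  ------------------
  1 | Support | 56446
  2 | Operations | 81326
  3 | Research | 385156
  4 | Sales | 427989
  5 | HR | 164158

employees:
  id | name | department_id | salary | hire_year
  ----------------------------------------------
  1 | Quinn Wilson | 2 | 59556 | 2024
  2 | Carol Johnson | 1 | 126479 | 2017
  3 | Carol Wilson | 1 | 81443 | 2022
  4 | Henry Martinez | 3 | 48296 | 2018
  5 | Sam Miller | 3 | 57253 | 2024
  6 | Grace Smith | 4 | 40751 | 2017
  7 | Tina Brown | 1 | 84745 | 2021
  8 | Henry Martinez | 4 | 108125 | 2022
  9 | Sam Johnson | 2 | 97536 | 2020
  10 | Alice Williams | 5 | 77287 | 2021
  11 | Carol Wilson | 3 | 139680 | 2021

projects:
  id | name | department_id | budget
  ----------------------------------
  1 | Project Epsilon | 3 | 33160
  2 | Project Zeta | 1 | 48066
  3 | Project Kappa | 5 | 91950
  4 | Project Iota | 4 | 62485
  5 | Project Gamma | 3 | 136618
SELECT department_id, MAX(budget) AS max_budget FROM projects GROUP BY department_id

Execution result:
department_id | max_budget
1 | 48066
3 | 136618
4 | 62485
5 | 91950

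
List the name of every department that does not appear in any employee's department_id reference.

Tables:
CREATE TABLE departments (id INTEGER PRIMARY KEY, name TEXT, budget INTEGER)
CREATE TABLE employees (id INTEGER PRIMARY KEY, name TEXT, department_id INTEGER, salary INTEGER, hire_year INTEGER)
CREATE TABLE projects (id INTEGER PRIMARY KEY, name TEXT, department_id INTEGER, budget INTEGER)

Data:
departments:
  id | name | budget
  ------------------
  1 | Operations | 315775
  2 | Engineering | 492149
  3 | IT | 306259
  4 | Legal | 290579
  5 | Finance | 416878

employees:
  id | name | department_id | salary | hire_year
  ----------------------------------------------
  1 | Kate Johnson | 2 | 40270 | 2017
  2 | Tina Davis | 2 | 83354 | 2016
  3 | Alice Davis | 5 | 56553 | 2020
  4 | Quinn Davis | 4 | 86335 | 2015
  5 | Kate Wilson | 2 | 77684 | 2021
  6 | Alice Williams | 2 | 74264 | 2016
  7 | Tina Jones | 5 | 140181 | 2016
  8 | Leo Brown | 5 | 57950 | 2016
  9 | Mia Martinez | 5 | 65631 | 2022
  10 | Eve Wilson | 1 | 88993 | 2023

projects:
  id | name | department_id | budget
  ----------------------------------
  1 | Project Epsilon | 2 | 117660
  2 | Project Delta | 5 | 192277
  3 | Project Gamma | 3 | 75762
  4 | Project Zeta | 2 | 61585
SELECT p.name FROM departments p LEFT JOIN employees c ON c.department_id = p.id WHERE c.id IS NULL

Execution result:
IT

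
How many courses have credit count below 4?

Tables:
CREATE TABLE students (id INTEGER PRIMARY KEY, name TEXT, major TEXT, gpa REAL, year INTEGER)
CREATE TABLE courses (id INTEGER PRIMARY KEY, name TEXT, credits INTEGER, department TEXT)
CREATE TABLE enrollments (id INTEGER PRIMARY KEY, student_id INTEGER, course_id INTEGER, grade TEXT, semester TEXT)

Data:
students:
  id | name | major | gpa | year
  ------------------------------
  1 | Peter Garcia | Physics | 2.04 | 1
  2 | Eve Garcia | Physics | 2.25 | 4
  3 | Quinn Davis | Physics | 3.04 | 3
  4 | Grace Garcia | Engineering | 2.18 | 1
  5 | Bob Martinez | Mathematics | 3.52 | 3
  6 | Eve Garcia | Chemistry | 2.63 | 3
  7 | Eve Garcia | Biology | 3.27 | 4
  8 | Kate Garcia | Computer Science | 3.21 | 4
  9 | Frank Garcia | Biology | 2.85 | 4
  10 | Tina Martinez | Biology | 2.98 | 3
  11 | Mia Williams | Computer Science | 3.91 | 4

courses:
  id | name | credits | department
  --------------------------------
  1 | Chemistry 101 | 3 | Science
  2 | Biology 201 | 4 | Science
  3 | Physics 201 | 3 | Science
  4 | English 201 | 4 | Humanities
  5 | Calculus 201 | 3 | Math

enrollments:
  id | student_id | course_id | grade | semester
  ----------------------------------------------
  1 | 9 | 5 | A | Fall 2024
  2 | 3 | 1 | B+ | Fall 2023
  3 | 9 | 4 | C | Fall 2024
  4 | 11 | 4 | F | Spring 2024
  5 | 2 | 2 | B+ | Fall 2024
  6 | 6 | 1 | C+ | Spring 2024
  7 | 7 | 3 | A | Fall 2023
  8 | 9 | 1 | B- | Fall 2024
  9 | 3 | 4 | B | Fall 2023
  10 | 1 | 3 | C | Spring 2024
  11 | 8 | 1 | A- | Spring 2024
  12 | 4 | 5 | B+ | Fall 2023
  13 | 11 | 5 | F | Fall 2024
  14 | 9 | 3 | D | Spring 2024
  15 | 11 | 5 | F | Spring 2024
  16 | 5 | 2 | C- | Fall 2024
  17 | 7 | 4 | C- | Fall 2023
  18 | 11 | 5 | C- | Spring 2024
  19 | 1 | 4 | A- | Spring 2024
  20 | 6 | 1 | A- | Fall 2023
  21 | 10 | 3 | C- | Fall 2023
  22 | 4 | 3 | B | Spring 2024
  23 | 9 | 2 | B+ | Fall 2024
SELECT COUNT(*) FROM courses WHERE credits < 4

Execution result:
3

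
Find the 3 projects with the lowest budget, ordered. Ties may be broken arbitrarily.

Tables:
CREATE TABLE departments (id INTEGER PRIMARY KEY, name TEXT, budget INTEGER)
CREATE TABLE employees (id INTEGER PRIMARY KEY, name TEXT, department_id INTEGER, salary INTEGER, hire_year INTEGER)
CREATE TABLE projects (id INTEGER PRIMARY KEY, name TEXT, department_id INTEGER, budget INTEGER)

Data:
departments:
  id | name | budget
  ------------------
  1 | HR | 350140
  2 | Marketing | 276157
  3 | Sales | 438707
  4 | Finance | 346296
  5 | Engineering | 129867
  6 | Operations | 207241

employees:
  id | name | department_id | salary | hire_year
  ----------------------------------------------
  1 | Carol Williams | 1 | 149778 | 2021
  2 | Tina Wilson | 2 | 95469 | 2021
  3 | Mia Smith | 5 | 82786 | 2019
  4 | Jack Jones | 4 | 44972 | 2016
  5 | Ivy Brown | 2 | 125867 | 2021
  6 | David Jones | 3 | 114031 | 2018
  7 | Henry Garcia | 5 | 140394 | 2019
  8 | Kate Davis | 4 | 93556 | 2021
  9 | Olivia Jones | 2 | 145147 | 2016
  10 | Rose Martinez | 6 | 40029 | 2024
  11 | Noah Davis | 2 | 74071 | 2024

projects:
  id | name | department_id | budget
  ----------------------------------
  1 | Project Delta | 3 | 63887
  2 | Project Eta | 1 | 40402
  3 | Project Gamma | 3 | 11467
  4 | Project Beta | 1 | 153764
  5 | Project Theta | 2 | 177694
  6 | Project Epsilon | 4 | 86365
SELECT name, budget FROM projects ORDER BY budget ASC LIMIT 3

Execution result:
name | budget
Project Gamma | 11467
Project Eta | 40402
Project Delta | 63887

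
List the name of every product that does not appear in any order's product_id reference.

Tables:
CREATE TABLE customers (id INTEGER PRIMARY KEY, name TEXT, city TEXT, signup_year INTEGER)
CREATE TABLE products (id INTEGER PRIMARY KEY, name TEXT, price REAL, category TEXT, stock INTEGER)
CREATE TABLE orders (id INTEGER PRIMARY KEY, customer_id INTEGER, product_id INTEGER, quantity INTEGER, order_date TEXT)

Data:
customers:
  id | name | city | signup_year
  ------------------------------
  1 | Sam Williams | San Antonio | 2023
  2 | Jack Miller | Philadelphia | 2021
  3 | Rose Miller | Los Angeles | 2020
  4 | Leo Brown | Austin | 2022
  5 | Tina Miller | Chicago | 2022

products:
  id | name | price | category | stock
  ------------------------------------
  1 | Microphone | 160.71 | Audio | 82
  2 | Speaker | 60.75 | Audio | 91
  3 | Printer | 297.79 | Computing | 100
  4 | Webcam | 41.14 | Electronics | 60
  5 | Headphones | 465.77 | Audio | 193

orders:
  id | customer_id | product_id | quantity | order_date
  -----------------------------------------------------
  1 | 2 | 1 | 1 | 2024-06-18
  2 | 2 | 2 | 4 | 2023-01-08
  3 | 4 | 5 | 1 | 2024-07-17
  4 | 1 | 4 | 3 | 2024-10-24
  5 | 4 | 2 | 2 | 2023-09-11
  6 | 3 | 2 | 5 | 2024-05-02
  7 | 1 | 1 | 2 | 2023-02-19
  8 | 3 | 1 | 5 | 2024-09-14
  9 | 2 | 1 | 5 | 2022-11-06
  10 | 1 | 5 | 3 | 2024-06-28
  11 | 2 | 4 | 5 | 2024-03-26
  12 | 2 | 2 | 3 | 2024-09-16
SELECT p.name FROM products p LEFT JOIN orders c ON c.product_id = p.id WHERE c.id IS NULL

Execution result:
Printer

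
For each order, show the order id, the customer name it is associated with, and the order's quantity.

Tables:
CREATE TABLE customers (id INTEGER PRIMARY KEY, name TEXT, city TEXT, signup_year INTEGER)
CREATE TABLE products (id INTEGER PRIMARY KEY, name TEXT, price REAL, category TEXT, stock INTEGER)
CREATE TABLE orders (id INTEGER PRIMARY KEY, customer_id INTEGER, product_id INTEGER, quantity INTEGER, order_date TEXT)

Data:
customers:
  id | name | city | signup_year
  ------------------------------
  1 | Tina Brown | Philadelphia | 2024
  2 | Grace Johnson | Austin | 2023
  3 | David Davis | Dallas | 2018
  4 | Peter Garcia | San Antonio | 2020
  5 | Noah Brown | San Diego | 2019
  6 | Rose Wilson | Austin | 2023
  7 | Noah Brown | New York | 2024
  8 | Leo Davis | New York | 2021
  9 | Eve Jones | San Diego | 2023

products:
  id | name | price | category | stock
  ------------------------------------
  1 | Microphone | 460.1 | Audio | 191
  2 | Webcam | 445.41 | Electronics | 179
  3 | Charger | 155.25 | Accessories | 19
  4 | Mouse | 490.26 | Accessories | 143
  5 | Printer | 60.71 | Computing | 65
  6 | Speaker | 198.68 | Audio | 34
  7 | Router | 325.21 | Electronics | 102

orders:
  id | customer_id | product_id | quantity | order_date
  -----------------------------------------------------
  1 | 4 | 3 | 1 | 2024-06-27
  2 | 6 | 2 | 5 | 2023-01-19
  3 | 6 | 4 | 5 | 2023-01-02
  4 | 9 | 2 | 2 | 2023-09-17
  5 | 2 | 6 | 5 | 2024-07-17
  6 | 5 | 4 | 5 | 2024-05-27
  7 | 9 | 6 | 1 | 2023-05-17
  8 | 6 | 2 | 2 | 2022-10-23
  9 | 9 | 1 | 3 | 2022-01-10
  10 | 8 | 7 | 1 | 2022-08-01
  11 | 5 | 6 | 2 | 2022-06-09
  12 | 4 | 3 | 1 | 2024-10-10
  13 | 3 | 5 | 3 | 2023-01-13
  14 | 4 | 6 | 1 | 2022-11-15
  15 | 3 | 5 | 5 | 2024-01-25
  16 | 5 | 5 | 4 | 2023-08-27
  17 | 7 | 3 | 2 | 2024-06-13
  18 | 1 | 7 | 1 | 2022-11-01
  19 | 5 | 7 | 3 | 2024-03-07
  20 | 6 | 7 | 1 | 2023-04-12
SELECT c.id, p.name AS customer, c.quantity FROM orders c JOIN customers p ON c.customer_id = p.id

Execution result:
id | customer | quantity
1 | Peter Garcia | 1
2 | Rose Wilson | 5
3 | Rose Wilson | 5
4 | Eve Jones | 2
5 | Grace Johnson | 5
6 | Noah Brown | 5
7 | Eve Jones | 1
8 | Rose Wilson | 2
9 | Eve Jones | 3
10 | Leo Davis | 1
11 | Noah Brown | 2
12 | Peter Garcia | 1
13 | David Davis | 3
14 | Peter Garcia | 1
15 | David Davis | 5
16 | Noah Brown | 4
17 | Noah Brown | 2
18 | Tina Brown | 1
19 | Noah Brown | 3
20 | Rose Wilson | 1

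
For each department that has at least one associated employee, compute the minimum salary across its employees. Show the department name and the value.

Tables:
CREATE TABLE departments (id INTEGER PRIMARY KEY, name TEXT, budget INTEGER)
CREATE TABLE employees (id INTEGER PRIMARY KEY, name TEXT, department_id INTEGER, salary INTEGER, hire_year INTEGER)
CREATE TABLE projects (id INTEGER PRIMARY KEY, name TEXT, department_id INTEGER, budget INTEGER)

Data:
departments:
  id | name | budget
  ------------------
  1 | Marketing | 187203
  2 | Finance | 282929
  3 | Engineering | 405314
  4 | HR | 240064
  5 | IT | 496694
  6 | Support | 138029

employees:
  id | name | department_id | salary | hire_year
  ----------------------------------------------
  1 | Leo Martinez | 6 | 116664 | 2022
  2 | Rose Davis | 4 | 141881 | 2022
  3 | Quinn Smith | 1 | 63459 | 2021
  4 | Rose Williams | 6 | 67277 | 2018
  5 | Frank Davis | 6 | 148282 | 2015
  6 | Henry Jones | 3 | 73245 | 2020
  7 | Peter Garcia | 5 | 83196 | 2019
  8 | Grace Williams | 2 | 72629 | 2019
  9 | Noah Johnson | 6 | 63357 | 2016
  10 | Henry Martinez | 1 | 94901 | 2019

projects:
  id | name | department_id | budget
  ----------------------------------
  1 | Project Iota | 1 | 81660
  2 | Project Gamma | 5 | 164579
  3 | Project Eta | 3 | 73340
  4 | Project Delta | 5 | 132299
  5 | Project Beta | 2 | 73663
SELECT p.name, MIN(c.salary) AS min_salary FROM employees c JOIN departments p ON c.department_id = p.id GROUP BY p.id, p.name

Execution result:
name | min_salary
Marketing | 63459
Finance | 72629
Engineering | 73245
HR | 141881
IT | 83196
Support | 63357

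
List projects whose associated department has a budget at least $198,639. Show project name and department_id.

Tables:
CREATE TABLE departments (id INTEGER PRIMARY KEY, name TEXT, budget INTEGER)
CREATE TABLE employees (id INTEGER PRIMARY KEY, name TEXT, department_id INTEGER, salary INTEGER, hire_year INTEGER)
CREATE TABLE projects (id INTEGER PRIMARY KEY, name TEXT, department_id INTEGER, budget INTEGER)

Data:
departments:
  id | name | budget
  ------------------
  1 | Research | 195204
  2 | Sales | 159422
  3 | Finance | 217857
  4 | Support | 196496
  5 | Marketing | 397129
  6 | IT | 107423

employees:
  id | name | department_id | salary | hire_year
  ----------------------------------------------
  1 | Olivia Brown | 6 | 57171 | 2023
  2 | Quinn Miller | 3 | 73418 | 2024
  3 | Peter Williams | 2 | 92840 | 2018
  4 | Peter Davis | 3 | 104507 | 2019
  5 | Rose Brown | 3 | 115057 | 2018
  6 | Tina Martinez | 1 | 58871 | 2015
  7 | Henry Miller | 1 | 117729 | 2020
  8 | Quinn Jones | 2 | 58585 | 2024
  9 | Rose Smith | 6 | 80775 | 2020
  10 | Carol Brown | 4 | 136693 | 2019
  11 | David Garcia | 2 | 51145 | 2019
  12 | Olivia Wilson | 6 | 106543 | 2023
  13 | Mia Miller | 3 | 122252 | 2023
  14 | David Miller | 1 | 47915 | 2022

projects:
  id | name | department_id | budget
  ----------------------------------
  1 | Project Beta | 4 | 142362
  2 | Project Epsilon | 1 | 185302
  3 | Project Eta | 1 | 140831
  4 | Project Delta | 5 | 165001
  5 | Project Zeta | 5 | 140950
SELECT name, department_id FROM projects WHERE department_id IN (SELECT id FROM departments WHERE budget >= 198639)

Execution result:
name | department_id
Project Delta | 5
Project Zeta | 5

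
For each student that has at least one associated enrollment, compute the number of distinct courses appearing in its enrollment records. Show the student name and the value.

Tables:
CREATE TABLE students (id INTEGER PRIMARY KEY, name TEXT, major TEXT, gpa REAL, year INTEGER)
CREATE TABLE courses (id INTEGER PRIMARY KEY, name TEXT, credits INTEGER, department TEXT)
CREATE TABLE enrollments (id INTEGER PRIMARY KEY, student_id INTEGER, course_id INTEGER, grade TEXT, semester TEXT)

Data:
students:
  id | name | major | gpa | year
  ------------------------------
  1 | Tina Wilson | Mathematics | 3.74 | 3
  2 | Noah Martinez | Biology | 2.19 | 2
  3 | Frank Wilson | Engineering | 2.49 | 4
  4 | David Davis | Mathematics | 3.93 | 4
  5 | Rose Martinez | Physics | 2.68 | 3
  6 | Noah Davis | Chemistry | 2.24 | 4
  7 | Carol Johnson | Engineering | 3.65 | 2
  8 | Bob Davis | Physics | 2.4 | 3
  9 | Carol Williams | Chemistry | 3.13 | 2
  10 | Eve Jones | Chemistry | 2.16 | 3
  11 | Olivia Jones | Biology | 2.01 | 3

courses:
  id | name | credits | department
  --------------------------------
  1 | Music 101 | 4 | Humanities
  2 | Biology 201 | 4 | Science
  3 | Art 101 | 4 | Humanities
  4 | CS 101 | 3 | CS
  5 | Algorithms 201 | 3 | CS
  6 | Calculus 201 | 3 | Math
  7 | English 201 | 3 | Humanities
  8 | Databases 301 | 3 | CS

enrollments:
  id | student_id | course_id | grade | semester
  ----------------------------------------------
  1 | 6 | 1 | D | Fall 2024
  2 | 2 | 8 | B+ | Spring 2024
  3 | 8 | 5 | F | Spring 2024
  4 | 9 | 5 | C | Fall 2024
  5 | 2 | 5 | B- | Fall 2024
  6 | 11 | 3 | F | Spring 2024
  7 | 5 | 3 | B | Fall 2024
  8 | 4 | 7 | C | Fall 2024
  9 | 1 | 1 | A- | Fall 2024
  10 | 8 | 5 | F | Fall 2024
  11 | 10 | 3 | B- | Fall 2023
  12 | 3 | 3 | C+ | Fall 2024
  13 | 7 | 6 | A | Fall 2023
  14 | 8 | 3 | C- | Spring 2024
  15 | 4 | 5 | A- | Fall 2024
SELECT p.name, COUNT(DISTINCT c.course_id) AS distinct_course_count FROM enrollments c JOIN students p ON c.student_id = p.id GROUP BY p.id, p.name

Execution result:
name | distinct_course_count
Tina Wilson | 1
Noah Martinez | 2
Frank Wilson | 1
David Davis | 2
Rose Martinez | 1
Noah Davis | 1
Carol Johnson | 1
Bob Davis | 2
Carol Williams | 1
Eve Jones | 1
Olivia Jones | 1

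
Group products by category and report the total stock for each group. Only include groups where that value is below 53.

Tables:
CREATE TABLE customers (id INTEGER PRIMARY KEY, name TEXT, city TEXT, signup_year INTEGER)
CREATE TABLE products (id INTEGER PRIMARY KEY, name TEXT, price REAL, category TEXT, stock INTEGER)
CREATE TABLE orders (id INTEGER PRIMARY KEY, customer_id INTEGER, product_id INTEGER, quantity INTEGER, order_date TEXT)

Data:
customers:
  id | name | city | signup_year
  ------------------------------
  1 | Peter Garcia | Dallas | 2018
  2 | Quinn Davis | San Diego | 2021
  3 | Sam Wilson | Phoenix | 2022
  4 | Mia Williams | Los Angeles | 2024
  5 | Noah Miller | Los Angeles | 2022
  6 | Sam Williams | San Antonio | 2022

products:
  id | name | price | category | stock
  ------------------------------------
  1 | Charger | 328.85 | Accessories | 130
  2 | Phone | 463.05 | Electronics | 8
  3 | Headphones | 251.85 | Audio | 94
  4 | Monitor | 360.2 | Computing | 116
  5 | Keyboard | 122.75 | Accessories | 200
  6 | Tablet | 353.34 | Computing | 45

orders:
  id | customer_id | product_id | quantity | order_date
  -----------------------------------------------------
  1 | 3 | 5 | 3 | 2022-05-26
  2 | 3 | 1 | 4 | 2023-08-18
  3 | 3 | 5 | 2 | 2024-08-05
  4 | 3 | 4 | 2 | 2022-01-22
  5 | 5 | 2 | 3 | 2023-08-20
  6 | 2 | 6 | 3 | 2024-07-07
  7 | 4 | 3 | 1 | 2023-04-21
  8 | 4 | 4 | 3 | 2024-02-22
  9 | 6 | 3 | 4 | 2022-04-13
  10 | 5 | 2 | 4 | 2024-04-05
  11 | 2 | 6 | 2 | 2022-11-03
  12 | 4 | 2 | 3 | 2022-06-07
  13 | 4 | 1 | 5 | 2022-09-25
SELECT category, SUM(stock) AS sum_stock FROM products GROUP BY category HAVING SUM(stock) < 53

Execution result:
category | sum_stock
Electronics | 8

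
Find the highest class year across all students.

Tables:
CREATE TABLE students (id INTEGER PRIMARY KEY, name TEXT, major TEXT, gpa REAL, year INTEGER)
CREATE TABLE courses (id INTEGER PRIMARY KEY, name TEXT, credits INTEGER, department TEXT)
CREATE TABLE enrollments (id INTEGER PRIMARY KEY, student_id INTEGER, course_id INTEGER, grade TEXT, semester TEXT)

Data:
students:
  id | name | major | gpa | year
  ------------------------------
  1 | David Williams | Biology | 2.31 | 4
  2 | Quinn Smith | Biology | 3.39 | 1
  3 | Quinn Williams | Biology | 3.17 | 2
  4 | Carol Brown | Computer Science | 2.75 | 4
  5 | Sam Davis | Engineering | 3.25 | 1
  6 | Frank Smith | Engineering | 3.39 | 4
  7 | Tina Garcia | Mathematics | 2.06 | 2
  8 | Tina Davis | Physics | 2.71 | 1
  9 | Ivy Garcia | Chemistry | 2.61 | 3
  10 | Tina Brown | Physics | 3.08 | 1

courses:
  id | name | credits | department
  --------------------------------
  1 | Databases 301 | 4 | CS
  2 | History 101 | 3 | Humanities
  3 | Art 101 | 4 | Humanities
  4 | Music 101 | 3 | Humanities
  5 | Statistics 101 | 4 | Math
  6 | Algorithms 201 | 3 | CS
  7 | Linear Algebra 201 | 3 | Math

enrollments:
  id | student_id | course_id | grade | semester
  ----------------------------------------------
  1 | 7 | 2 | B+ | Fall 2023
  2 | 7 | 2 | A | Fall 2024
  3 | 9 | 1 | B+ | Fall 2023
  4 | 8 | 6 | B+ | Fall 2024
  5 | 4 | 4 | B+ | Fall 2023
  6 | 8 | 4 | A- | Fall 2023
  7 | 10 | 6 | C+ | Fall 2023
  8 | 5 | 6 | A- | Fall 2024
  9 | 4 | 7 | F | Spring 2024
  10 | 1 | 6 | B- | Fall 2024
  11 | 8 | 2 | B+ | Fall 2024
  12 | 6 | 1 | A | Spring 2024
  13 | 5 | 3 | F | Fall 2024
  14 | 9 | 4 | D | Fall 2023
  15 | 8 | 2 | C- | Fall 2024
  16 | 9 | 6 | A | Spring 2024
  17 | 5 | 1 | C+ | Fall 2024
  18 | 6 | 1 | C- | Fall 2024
SELECT MAX(year) FROM students

Execution result:
4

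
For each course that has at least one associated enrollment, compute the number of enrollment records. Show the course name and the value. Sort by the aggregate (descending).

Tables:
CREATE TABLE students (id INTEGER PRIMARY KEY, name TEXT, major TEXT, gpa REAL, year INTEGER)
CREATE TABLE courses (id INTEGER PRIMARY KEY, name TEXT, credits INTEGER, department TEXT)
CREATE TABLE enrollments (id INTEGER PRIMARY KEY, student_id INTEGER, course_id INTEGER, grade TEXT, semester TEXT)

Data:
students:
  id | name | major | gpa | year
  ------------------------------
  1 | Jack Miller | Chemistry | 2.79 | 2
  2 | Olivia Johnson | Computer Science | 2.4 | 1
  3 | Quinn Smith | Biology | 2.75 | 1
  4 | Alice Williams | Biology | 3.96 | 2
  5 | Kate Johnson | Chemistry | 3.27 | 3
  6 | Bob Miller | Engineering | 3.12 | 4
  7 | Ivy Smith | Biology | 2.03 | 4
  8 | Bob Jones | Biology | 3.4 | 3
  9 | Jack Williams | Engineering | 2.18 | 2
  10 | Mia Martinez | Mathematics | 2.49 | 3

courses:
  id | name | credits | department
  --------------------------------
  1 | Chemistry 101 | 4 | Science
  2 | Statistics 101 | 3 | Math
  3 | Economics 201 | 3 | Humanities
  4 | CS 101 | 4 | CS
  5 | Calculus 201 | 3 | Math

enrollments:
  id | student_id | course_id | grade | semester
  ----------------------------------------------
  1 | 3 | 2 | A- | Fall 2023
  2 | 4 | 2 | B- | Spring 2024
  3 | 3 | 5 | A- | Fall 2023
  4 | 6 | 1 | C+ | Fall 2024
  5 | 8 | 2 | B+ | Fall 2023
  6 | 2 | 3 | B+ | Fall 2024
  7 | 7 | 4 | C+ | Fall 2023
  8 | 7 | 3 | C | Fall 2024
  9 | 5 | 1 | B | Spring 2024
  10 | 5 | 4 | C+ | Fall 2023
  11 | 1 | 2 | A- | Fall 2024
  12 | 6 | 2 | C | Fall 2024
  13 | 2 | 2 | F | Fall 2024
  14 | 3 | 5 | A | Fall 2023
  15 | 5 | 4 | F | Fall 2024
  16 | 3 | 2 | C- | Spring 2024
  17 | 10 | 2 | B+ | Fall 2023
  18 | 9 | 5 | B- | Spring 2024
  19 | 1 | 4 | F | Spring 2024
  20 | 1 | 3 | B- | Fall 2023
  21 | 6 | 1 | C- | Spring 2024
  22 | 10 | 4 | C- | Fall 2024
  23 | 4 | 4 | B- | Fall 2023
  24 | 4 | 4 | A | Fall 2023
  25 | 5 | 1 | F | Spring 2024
SELECT p.name, COUNT(*) AS n FROM enrollments c JOIN courses p ON c.course_id = p.id GROUP BY p.id, p.name ORDER BY n DESC

Execution result:
name | n
Statistics 101 | 8
CS 101 | 7
Chemistry 101 | 4
Economics 201 | 3
Calculus 201 | 3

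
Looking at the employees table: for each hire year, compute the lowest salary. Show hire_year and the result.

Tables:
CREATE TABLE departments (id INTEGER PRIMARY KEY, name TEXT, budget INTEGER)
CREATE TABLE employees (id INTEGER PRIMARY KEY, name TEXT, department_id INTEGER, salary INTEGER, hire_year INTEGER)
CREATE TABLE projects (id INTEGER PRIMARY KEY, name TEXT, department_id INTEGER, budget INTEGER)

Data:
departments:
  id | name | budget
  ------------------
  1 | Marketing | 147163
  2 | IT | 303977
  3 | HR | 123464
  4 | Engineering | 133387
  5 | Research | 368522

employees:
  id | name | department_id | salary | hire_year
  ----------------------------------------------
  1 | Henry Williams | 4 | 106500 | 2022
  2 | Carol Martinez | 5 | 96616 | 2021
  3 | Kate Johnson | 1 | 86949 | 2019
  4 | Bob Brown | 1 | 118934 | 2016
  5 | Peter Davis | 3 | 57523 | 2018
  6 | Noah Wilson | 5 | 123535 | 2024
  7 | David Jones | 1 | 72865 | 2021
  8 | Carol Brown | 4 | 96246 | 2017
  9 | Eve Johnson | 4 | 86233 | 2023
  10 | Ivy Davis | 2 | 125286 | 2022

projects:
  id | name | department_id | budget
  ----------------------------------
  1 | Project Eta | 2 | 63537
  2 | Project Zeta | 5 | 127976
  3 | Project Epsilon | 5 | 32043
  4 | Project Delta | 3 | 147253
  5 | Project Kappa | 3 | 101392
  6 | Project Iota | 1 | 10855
SELECT hire_year, MIN(salary) AS min_salary FROM employees GROUP BY hire_year

Execution result:
hire_year | min_salary
2016 | 118934
2017 | 96246
2018 | 57523
2019 | 86949
2021 | 72865
2022 | 106500
2023 | 86233
2024 | 123535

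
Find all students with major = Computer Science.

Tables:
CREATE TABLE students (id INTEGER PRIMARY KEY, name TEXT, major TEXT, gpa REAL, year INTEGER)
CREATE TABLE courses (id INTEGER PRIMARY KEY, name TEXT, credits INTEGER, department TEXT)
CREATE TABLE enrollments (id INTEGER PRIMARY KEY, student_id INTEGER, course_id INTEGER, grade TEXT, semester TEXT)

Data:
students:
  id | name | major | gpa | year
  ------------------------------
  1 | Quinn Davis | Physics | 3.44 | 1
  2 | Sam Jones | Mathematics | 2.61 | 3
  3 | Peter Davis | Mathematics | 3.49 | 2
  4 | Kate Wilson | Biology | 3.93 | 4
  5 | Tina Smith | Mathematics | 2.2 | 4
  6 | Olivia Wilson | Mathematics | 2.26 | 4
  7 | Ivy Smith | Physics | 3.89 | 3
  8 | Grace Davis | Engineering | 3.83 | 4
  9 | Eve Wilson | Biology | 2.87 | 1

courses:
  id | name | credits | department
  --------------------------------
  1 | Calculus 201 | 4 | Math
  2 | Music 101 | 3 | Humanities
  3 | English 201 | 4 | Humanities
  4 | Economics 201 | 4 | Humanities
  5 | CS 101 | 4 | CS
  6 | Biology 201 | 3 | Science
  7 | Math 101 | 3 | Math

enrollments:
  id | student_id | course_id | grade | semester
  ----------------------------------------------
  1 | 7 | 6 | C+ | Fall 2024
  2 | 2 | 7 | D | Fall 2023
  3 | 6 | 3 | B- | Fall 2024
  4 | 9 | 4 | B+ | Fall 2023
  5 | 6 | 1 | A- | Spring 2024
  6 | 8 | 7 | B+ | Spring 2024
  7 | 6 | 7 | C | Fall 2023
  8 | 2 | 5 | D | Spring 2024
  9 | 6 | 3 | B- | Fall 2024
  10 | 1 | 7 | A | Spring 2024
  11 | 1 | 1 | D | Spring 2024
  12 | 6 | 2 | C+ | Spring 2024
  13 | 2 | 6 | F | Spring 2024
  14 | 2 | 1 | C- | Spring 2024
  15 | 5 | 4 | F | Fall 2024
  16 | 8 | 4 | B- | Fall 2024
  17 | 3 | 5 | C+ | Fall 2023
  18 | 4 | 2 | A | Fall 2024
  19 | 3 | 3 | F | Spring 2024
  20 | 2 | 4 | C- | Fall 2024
SELECT name, major FROM students WHERE major = 'Computer Science'

Execution result:
(no rows)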